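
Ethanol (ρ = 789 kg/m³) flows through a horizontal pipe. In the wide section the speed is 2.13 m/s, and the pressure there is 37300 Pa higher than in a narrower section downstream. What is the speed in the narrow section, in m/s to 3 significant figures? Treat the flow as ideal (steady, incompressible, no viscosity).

Horizontal Bernoulli: P₁ + ½ρv₁² = P₂ + ½ρv₂², so v₂² = v₁² + 2(P₁ − P₂)/ρ.
v₂ = √(2.13² + 2·37300/789) = √(4.54 + 94.6) = 9.95 m/s.

9.95 m/s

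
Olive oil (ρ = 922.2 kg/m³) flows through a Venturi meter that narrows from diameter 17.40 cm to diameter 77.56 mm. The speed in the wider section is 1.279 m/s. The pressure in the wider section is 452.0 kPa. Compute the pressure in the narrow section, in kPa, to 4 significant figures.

P₂ ≈ 433.6 kPa

By continuity, v₂ = v₁·A₁/A₂ = 1.279·(237.8/47.25) = 6.437 m/s.
The pipe is horizontal, so Bernoulli reduces to P₁ + ½ρv₁² = P₂ + ½ρv₂².
P₂ = P₁ − ½ρ(v₂² − v₁²) = 452000 − ½·922.2·(6.437² − 1.279²) = 452000 − 18350 = 433600 Pa.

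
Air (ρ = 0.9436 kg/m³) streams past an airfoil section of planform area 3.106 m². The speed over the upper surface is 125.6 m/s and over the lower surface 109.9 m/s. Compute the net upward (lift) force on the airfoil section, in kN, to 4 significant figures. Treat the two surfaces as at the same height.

F = 5.418 kN

The faster flow above has the lower pressure; Bernoulli (same height) gives ΔP = ½ρ(v_up² − v_low²).
ΔP = ½·0.9436·(125.6² − 109.9²) = 1744 Pa.
Lift = ΔP · A = 1744 × 3.106 = 5418 N.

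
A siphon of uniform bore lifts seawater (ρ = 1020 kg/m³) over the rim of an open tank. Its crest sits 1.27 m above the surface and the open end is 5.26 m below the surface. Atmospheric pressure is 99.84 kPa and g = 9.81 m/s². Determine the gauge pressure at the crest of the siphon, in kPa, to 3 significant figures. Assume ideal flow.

P_gauge ≈ -65.3 kPa

Bernoulli surface→outlet gives ½v² = g·h_out, so v = √(2·9.81·5.26) = 10.2 m/s.
Continuity keeps v the same throughout the tube; from surface to crest, P_atm + 0 = P_top + ½ρv² + ρg·h_top.
P_top = 99840 − ½·1020·10.2² − 1020·9.81·1.27 = 34500 Pa. So P_gauge = P_top − P_atm = -65300 Pa.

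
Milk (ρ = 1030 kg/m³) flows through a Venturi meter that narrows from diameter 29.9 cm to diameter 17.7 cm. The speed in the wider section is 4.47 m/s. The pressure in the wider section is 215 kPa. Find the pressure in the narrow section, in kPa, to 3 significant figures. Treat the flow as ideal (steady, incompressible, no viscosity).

By continuity, v₂ = v₁·A₁/A₂ = 4.47·(702/246) = 12.8 m/s.
Along the horizontal streamline, P + ½ρv² is constant.
P₂ = P₁ − ½ρ(v₂² − v₁²) = 215000 − ½·1030·(12.8² − 4.47²) = 215000 − 73500 = 141000 Pa.

141 kPa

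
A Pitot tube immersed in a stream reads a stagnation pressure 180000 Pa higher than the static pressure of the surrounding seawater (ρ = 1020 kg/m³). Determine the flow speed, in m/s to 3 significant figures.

Bernoulli between the free stream and the stagnation point: ½ρv² = P_stag − P_static.
v = √(2ΔP/ρ) = √(2·180000/1020) = 18.8 m/s.

v ≈ 18.8 m/s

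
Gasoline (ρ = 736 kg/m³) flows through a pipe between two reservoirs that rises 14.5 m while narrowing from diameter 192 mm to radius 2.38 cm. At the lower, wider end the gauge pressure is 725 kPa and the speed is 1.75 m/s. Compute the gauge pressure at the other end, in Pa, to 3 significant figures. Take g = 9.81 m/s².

Mass conservation (A₁v₁ = A₂v₂) gives v₂ = 1.75 × 290/17.8 = 28.5 m/s.
Applying Bernoulli between the two ends and solving for P₂: P₂ = P₁ + ½ρ(v₁² − v₂²) − ρgΔh.
P₂ = 725000 + ½·736·(1.75² − 28.5²) − 736·9.81·(+14.5) = 725000 + (-297000) − (105000) = 323000 Pa.

323000 Pa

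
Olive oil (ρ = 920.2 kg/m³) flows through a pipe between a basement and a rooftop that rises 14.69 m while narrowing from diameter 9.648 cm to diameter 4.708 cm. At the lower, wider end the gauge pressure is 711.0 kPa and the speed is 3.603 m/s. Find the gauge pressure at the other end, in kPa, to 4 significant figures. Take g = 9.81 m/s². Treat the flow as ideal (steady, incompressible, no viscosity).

P₂ ≈ 479.0 kPa

Continuity gives A₁v₁ = A₂v₂, so v₂ = (73.11 cm²)/(17.41 cm²) × 3.603 m/s = 15.13 m/s.
Energy conservation along the streamline gives P₂ = P₁ − ½ρ(v₂² − v₁²) − ρg(h₂ − h₁).
P₂ = 711000 + ½·920.2·(3.603² − 15.13²) − 920.2·9.81·(+14.69) = 711000 + (-99360) − (132600) = 479000 Pa.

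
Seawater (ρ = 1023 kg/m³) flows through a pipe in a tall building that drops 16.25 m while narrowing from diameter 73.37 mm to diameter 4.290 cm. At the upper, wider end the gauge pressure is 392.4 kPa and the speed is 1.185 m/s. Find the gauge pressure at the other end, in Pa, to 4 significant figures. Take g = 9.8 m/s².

P₂ = 549900 Pa

Continuity gives A₁v₁ = A₂v₂, so v₂ = (42.28 cm²)/(14.45 cm²) × 1.185 m/s = 3.466 m/s.
Bernoulli: P₁ + ½ρv₁² + ρg h₁ = P₂ + ½ρv₂² + ρg h₂, so P₂ = P₁ + ½ρ(v₁² − v₂²) − ρg(h₂ − h₁).
P₂ = 392400 + ½·1023·(1.185² − 3.466²) − 1023·9.8·(−16.25) = 392400 + (-5427) − (-162900) = 549900 Pa.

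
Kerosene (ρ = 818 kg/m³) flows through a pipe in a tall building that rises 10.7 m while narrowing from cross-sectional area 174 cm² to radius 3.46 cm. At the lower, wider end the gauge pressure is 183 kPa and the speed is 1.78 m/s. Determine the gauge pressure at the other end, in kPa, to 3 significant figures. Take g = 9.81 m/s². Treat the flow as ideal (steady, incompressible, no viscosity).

P₂ = 70.7 kPa

The volume flow rate is constant, so v₂ = (A₁/A₂)v₁ = (174/37.6)·1.78 = 8.24 m/s.
Energy conservation along the streamline gives P₂ = P₁ − ½ρ(v₂² − v₁²) − ρg(h₂ − h₁).
P₂ = 183000 + ½·818·(1.78² − 8.24²) − 818·9.81·(+10.7) = 183000 + (-26400) − (85900) = 70700 Pa.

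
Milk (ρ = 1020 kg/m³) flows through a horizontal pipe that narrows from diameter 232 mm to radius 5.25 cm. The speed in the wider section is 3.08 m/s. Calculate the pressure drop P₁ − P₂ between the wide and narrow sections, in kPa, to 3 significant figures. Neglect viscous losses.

ΔP ≈ 110 kPa

The volume flow rate is constant, so v₂ = (A₁/A₂)v₁ = (423/86.6)·3.08 = 15.0 m/s.
With no height change, Bernoulli's equation is P₁ + ½ρv₁² = P₂ + ½ρv₂².
P₁ − P₂ = ½·1020·(15.0² − 3.08²) = ½·1020·217 = 110000 Pa.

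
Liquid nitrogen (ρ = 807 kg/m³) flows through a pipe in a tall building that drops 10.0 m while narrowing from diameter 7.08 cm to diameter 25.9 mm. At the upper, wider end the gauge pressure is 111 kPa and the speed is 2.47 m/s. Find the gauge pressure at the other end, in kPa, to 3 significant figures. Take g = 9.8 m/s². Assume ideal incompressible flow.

P₂ ≈ 55.1 kPa

The volume flow rate is constant, so v₂ = (A₁/A₂)v₁ = (39.4/5.27)·2.47 = 18.5 m/s.
Bernoulli: P₁ + ½ρv₁² + ρg h₁ = P₂ + ½ρv₂² + ρg h₂, so P₂ = P₁ + ½ρ(v₁² − v₂²) − ρg(h₂ − h₁).
P₂ = 111000 + ½·807·(2.47² − 18.5²) − 807·9.8·(−10.0) = 111000 + (-135000) − (-79100) = 55100 Pa.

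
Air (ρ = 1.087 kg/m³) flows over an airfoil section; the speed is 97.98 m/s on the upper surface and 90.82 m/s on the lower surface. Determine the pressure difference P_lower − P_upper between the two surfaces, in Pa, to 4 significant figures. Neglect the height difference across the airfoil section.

ΔP ≈ 734.7 Pa

Bernoulli (same height): P_lower − P_upper = ½ρ(v_upper² − v_lower²).
ΔP = ½·1.087·(97.98² − 90.82²) = 734.7 Pa.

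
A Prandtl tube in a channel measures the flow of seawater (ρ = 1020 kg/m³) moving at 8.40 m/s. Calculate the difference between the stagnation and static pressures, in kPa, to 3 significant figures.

Bernoulli between the free stream and the stagnation point: ½ρv² = P_stag − P_static.
ΔP = ½·1020·8.40² = 36000 Pa.

ΔP = 36.0 kPa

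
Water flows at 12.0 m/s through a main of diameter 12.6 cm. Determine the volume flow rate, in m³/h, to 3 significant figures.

Q = A·v = 0.0125 m² × 12.0 m/s = 0.150 m³/s.
Converting: 0.150 m³/s × 3600 = 539 m³/h.

539 m³/h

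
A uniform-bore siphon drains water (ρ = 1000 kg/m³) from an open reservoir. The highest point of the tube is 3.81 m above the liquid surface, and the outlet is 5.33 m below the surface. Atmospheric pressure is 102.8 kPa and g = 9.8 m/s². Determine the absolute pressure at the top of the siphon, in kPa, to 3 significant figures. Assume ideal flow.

13.2 kPa

The outlet speed comes from Torricelli: v = √(2g·5.33) = 10.2 m/s.
Continuity keeps v the same throughout the tube; from surface to crest, P_atm + 0 = P_top + ½ρv² + ρg·h_top.
P_top = 102800 − ½·1000·10.2² − 1000·9.8·3.81 = 13200 Pa.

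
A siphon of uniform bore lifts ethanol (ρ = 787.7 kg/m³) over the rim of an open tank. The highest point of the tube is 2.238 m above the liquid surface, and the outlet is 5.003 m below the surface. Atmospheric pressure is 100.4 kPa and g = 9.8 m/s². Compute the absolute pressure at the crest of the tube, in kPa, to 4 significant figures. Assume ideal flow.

From the surface to the outlet (both open to atmosphere, surface at rest): v = √(2g·h_out) = √(2·9.8·5.003) = 9.902 m/s.
Continuity keeps v the same throughout the tube; from surface to crest, P_atm + 0 = P_top + ½ρv² + ρg·h_top.
P_top = 100400 − ½·787.7·9.902² − 787.7·9.8·2.238 = 44500 Pa.

P_top ≈ 44.50 kPa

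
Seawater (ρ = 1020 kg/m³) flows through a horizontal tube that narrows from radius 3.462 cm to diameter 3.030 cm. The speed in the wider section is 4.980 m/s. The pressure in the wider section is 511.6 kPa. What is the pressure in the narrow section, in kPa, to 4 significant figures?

P₂ ≈ 179.4 kPa

Mass conservation (A₁v₁ = A₂v₂) gives v₂ = 4.980 × 37.65/7.211 = 26.01 m/s.
Bernoulli (h₁ = h₂): P₁ − P₂ = ½ρ(v₂² − v₁²).
P₂ = P₁ − ½ρ(v₂² − v₁²) = 511600 − ½·1020·(26.01² − 4.980²) = 511600 − 332200 = 179400 Pa.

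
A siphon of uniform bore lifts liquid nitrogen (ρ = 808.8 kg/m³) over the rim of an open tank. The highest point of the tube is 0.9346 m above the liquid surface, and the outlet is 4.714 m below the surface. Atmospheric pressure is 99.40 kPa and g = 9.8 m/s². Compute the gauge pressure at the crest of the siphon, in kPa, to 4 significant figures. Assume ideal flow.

The outlet speed comes from Torricelli: v = √(2g·4.714) = 9.612 m/s.
With constant cross-section the crest speed equals v; applying Bernoulli from the surface up to the crest, P_top = P_atm − ½ρv² − ρg·h_top.
P_top = 99400 − ½·808.8·9.612² − 808.8·9.8·0.9346 = 54630 Pa. So P_gauge = P_top − P_atm = -44770 Pa.

-44.77 kPa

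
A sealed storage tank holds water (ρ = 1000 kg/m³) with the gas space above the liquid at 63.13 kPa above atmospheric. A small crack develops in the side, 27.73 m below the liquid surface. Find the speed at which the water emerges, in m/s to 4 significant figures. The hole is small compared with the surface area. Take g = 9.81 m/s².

Take point 1 at the surface (v₁ ≈ 0) and point 2 at the hole (at atmospheric pressure). Bernoulli: P₁ + ρg h = P_atm + ½ρv₂².
With P₁ − P_atm = 63130 Pa, v₂ = √(2gh + 2ΔP/ρ) = √(2·9.81·27.73 + 2·63130/1000) = 25.89 m/s.

v = 25.89 m/s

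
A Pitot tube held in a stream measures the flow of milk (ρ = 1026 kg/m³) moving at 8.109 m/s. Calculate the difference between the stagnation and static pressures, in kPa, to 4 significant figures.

The dynamic pressure equals the rise in static pressure at the stagnation point: ΔP = ½ρv².
ΔP = ½·1026·8.109² = 33730 Pa.

ΔP ≈ 33.73 kPa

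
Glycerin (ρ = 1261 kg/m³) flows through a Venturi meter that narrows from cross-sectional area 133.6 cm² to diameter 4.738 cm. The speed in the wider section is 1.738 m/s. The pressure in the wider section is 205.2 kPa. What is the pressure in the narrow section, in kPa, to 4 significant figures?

Mass conservation (A₁v₁ = A₂v₂) gives v₂ = 1.738 × 133.6/17.63 = 13.17 m/s.
Bernoulli (h₁ = h₂): P₁ − P₂ = ½ρ(v₂² − v₁²).
P₂ = P₁ − ½ρ(v₂² − v₁²) = 205200 − ½·1261·(13.17² − 1.738²) = 205200 − 107500 = 97750 Pa.

97.75 kPa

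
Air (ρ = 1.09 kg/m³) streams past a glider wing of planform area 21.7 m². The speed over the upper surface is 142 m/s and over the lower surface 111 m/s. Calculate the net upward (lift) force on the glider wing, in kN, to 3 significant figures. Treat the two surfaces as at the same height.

With equal heights on the two surfaces, Bernoulli gives P_lower − P_upper = ½ρ(v_upper² − v_lower²).
ΔP = ½·1.09·(142² − 111²) = 4270 Pa.
Lift = ΔP · A = 4270 × 21.7 = 92800 N.

F ≈ 92.8 kN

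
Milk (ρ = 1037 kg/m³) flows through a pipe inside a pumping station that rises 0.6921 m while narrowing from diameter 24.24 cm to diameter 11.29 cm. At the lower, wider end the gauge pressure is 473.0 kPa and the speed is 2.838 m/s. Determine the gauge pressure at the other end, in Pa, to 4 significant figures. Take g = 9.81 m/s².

381400 Pa

The volume flow rate is constant, so v₂ = (A₁/A₂)v₁ = (461.5/100.1)·2.838 = 13.08 m/s.
Bernoulli: P₁ + ½ρv₁² + ρg h₁ = P₂ + ½ρv₂² + ρg h₂, so P₂ = P₁ + ½ρ(v₁² − v₂²) − ρg(h₂ − h₁).
P₂ = 473000 + ½·1037·(2.838² − 13.08²) − 1037·9.81·(+0.6921) = 473000 + (-84570) − (7041) = 381400 Pa.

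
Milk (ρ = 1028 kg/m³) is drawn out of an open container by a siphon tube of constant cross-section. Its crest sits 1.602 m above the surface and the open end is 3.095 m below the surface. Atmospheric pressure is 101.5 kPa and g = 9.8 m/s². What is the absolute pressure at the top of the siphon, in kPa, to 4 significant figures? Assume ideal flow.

54.18 kPa

Bernoulli surface→outlet gives ½v² = g·h_out, so v = √(2·9.8·3.095) = 7.789 m/s.
The bore is uniform, so the speed at the crest is the same v. Bernoulli surface→crest: P_atm = P_top + ½ρv² + ρg·h_top.
P_top = 101500 − ½·1028·7.789² − 1028·9.8·1.602 = 54180 Pa.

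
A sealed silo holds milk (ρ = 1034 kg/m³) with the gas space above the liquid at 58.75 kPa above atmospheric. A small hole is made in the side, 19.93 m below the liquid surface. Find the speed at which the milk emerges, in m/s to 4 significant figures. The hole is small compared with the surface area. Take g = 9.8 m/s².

Take point 1 at the surface (v₁ ≈ 0) and point 2 at the hole (at atmospheric pressure). Bernoulli: P₁ + ρg h = P_atm + ½ρv₂².
With P₁ − P_atm = 58750 Pa, v₂ = √(2gh + 2ΔP/ρ) = √(2·9.8·19.93 + 2·58750/1034) = 22.46 m/s.

22.46 m/s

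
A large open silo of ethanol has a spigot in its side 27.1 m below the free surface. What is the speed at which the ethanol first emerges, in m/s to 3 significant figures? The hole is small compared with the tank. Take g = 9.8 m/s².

v ≈ 23.0 m/s

Torricelli's result v = √(2gh) gives v = √(2·9.8·27.1) = 23.0 m/s.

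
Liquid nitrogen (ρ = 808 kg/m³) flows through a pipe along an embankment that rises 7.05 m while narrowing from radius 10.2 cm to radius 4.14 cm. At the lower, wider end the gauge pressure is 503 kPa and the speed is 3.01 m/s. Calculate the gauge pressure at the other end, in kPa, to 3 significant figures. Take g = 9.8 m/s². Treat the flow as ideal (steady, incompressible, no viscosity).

By continuity, v₂ = v₁·A₁/A₂ = 3.01·(327/53.8) = 18.3 m/s.
Applying Bernoulli between the two ends and solving for P₂: P₂ = P₁ + ½ρ(v₁² − v₂²) − ρgΔh.
P₂ = 503000 + ½·808·(3.01² − 18.3²) − 808·9.8·(+7.05) = 503000 + (-131000) − (55800) = 316000 Pa.

316 kPa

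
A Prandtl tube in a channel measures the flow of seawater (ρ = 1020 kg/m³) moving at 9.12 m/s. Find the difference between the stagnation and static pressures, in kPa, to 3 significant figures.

The dynamic pressure equals the rise in static pressure at the stagnation point: ΔP = ½ρv².
ΔP = ½·1020·9.12² = 42400 Pa.

42.4 kPa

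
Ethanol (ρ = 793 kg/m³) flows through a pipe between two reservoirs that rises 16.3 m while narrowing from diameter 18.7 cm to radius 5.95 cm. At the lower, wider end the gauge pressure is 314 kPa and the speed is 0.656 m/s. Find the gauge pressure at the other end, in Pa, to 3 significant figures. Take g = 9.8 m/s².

Mass conservation (A₁v₁ = A₂v₂) gives v₂ = 0.656 × 275/111 = 1.62 m/s.
Applying Bernoulli between the two ends and solving for P₂: P₂ = P₁ + ½ρ(v₁² − v₂²) − ρgΔh.
P₂ = 314000 + ½·793·(0.656² − 1.62²) − 793·9.8·(+16.3) = 314000 + (-870) − (127000) = 186000 Pa.

P₂ ≈ 186000 Pa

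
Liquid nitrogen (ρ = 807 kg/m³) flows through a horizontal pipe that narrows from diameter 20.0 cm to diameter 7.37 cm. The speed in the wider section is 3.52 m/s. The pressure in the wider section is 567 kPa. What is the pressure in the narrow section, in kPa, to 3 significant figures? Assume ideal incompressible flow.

The volume flow rate is constant, so v₂ = (A₁/A₂)v₁ = (314/42.7)·3.52 = 25.9 m/s.
Along the horizontal streamline, P + ½ρv² is constant.
P₂ = P₁ − ½ρ(v₂² − v₁²) = 567000 − ½·807·(25.9² − 3.52²) = 567000 − 266000 = 301000 Pa.

P₂ ≈ 301 kPa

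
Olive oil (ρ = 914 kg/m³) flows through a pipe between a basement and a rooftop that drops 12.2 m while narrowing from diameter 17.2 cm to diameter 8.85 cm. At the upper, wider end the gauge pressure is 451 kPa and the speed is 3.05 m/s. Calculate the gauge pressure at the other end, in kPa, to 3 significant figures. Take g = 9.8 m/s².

504 kPa

Mass conservation (A₁v₁ = A₂v₂) gives v₂ = 3.05 × 232/61.5 = 11.5 m/s.
Energy conservation along the streamline gives P₂ = P₁ − ½ρ(v₂² − v₁²) − ρg(h₂ − h₁).
P₂ = 451000 + ½·914·(3.05² − 11.5²) − 914·9.8·(−12.2) = 451000 + (-56400) − (-109000) = 504000 Pa.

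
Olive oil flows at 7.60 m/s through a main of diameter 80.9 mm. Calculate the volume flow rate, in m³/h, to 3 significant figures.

Q = A·v = 0.00514 m² × 7.60 m/s = 0.0391 m³/s.
Converting: 0.0391 m³/s × 3600 = 141 m³/h.

Q = 141 m³/h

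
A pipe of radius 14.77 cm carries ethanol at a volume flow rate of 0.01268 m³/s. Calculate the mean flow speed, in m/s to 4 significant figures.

Q = 0.01268 m³/s = 0.01268 m³/s.
v = Q/A = 0.01268 / 0.06853 = 0.1850 m/s.

v = 0.1850 m/s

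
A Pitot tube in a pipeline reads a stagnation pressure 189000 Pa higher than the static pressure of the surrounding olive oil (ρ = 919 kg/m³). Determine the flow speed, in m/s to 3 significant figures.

v ≈ 20.3 m/s

The dynamic pressure equals the rise in static pressure at the stagnation point: ΔP = ½ρv².
v = √(2ΔP/ρ) = √(2·189000/919) = 20.3 m/s.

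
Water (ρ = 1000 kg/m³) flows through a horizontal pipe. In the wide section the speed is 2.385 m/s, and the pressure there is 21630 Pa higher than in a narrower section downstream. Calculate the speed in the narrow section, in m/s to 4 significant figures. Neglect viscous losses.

Along the level pipe P + ½ρv² is conserved, hence v₂² = v₁² + 2(P₁ − P₂)/ρ.
v₂ = √(2.385² + 2·21630/1000) = √(5.688 + 43.26) = 6.996 m/s.

6.996 m/s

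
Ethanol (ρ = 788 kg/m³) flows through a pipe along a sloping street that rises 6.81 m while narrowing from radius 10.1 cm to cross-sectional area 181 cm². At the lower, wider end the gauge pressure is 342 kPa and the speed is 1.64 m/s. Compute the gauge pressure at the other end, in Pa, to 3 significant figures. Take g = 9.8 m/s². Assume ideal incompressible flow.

Continuity gives A₁v₁ = A₂v₂, so v₂ = (320 cm²)/(181 cm²) × 1.64 m/s = 2.90 m/s.
Applying Bernoulli between the two ends and solving for P₂: P₂ = P₁ + ½ρ(v₁² − v₂²) − ρgΔh.
P₂ = 342000 + ½·788·(1.64² − 2.90²) − 788·9.8·(+6.81) = 342000 + (-2260) − (52600) = 287000 Pa.

P₂ = 287000 Pa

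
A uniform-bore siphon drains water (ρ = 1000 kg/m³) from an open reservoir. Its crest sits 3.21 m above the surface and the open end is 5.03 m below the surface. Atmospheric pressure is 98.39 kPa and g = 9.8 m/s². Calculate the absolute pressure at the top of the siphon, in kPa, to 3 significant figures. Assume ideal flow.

P_top ≈ 17.6 kPa

Bernoulli surface→outlet gives ½v² = g·h_out, so v = √(2·9.8·5.03) = 9.93 m/s.
The bore is uniform, so the speed at the crest is the same v. Bernoulli surface→crest: P_atm = P_top + ½ρv² + ρg·h_top.
P_top = 98390 − ½·1000·9.93² − 1000·9.8·3.21 = 17600 Pa.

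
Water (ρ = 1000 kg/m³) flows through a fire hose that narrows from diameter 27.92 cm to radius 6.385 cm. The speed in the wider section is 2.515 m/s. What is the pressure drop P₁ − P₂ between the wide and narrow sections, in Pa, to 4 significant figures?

ΔP ≈ 69110 Pa

Continuity gives A₁v₁ = A₂v₂, so v₂ = (612.2 cm²)/(128.1 cm²) × 2.515 m/s = 12.02 m/s.
Along the horizontal streamline, P + ½ρv² is constant.
P₁ − P₂ = ½·1000·(12.02² − 2.515²) = ½·1000·138.2 = 69110 Pa.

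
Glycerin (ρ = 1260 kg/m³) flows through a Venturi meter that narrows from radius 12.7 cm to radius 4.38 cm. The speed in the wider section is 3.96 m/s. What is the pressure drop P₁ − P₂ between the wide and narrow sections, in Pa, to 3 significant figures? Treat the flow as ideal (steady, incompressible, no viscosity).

The volume flow rate is constant, so v₂ = (A₁/A₂)v₁ = (507/60.3)·3.96 = 33.3 m/s.
Bernoulli (h₁ = h₂): P₁ − P₂ = ½ρ(v₂² − v₁²).
P₁ − P₂ = ½·1260·(33.3² − 3.96²) = ½·1260·1090 = 688000 Pa.

ΔP ≈ 688000 Pa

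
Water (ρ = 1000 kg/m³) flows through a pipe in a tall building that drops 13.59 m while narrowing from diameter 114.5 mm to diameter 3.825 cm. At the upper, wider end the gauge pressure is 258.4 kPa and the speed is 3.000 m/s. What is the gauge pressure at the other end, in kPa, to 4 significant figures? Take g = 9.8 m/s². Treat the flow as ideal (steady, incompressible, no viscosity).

P₂ ≈ 34.75 kPa

Mass conservation (A₁v₁ = A₂v₂) gives v₂ = 3.000 × 103.0/11.49 = 26.88 m/s.
Energy conservation along the streamline gives P₂ = P₁ − ½ρ(v₂² − v₁²) − ρg(h₂ − h₁).
P₂ = 258400 + ½·1000·(3.000² − 26.88²) − 1000·9.8·(−13.59) = 258400 + (-356800) − (-133200) = 34750 Pa.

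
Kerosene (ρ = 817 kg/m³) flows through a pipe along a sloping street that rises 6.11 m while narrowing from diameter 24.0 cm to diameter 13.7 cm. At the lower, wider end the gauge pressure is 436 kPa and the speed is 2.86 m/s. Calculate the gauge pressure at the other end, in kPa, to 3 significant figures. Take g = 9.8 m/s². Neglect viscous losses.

P₂ = 359 kPa

Mass conservation (A₁v₁ = A₂v₂) gives v₂ = 2.86 × 452/147 = 8.78 m/s.
Bernoulli: P₁ + ½ρv₁² + ρg h₁ = P₂ + ½ρv₂² + ρg h₂, so P₂ = P₁ + ½ρ(v₁² − v₂²) − ρg(h₂ − h₁).
P₂ = 436000 + ½·817·(2.86² − 8.78²) − 817·9.8·(+6.11) = 436000 + (-28100) − (48900) = 359000 Pa.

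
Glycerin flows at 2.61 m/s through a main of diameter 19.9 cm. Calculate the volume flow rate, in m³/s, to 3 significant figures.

Q = 0.0812 m³/s

Q = A·v = 0.0311 m² × 2.61 m/s = 0.0812 m³/s.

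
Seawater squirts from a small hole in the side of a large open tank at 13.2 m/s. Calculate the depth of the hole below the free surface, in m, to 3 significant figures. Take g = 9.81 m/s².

h ≈ 8.88 m

Torricelli: v = √(2gh), so h = v²/(2g).
h = 13.2²/(2·9.81) = 174/19.62 = 8.88 m.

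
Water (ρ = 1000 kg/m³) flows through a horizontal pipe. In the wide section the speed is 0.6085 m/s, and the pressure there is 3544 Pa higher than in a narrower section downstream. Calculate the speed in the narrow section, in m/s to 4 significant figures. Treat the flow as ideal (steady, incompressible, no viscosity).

With h₁ = h₂, rearranging Bernoulli gives v₂ = √(v₁² + 2ΔP/ρ).
v₂ = √(0.6085² + 2·3544/1000) = √(0.3703 + 7.088) = 2.731 m/s.

2.731 m/s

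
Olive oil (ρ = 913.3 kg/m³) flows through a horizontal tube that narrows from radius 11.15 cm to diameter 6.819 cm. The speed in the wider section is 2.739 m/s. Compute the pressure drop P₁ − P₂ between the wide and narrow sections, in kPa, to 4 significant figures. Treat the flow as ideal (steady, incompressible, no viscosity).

By continuity, v₂ = v₁·A₁/A₂ = 2.739·(390.6/36.52) = 29.29 m/s.
With no height change, Bernoulli's equation is P₁ + ½ρv₁² = P₂ + ½ρv₂².
P₁ − P₂ = ½·913.3·(29.29² − 2.739²) = ½·913.3·850.6 = 388400 Pa.

ΔP ≈ 388.4 kPa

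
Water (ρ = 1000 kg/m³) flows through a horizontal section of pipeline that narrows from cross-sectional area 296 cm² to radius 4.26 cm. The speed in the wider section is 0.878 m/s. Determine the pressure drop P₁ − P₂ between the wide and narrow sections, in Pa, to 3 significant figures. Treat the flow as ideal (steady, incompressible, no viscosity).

The volume flow rate is constant, so v₂ = (A₁/A₂)v₁ = (296/57.0)·0.878 = 4.56 m/s.
Bernoulli (h₁ = h₂): P₁ − P₂ = ½ρ(v₂² − v₁²).
P₁ − P₂ = ½·1000·(4.56² − 0.878²) = ½·1000·20.0 = 10000 Pa.

ΔP ≈ 10000 Pa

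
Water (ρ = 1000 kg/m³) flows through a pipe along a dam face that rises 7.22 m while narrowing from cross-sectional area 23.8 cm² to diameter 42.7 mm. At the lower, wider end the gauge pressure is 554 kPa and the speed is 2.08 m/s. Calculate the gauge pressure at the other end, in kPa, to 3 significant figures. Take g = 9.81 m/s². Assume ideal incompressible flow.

P₂ ≈ 479 kPa

By continuity, v₂ = v₁·A₁/A₂ = 2.08·(23.8/14.3) = 3.46 m/s.
Energy conservation along the streamline gives P₂ = P₁ − ½ρ(v₂² − v₁²) − ρg(h₂ − h₁).
P₂ = 554000 + ½·1000·(2.08² − 3.46²) − 1000·9.81·(+7.22) = 554000 + (-3810) − (70800) = 479000 Pa.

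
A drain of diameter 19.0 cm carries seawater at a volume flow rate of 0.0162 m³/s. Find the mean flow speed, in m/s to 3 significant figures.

Q = 0.0162 m³/s = 0.0162 m³/s.
v = Q/A = 0.0162 / 0.0284 = 0.571 m/s.

v = 0.571 m/s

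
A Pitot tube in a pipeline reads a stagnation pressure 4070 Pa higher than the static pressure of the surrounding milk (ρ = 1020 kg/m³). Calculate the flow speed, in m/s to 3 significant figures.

2.82 m/s

The dynamic pressure equals the rise in static pressure at the stagnation point: ΔP = ½ρv².
v = √(2ΔP/ρ) = √(2·4070/1020) = 2.82 m/s.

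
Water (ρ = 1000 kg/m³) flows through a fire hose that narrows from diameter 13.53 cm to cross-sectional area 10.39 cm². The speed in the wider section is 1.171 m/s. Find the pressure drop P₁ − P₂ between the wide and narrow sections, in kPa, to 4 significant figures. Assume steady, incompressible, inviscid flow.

By continuity, v₂ = v₁·A₁/A₂ = 1.171·(143.8/10.39) = 16.20 m/s.
With no height change, Bernoulli's equation is P₁ + ½ρv₁² = P₂ + ½ρv₂².
P₁ − P₂ = ½·1000·(16.20² − 1.171²) = ½·1000·261.2 = 130600 Pa.

ΔP ≈ 130.6 kPa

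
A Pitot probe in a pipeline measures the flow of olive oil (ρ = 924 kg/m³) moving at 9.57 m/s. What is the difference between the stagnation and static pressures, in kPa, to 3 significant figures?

Bernoulli between the free stream and the stagnation point: ½ρv² = P_stag − P_static.
ΔP = ½·924·9.57² = 42300 Pa.

ΔP ≈ 42.3 kPa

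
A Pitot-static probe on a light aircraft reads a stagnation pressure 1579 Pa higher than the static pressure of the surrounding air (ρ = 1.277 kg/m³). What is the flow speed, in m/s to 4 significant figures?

Bernoulli between the free stream and the stagnation point: ½ρv² = P_stag − P_static.
v = √(2ΔP/ρ) = √(2·1579/1.277) = 49.73 m/s.

v ≈ 49.73 m/s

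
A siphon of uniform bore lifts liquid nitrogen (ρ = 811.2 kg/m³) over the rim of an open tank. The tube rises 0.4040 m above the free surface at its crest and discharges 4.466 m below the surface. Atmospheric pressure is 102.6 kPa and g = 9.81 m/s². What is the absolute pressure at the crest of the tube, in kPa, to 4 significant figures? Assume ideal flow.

From the surface to the outlet (both open to atmosphere, surface at rest): v = √(2g·h_out) = √(2·9.81·4.466) = 9.361 m/s.
With constant cross-section the crest speed equals v; applying Bernoulli from the surface up to the crest, P_top = P_atm − ½ρv² − ρg·h_top.
P_top = 102600 − ½·811.2·9.361² − 811.2·9.81·0.4040 = 63850 Pa.

P_top ≈ 63.85 kPa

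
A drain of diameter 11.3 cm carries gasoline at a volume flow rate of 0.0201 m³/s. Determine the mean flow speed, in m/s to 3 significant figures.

Q = 0.0201 m³/s = 0.0201 m³/s.
v = Q/A = 0.0201 / 0.0100 = 2.00 m/s.

v ≈ 2.00 m/s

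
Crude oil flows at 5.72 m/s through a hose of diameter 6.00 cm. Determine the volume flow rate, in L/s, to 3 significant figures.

Q ≈ 16.2 L/s

Q = A·v = 0.00283 m² × 5.72 m/s = 0.0162 m³/s.
Converting: 0.0162 m³/s × 1000 = 16.2 L/s.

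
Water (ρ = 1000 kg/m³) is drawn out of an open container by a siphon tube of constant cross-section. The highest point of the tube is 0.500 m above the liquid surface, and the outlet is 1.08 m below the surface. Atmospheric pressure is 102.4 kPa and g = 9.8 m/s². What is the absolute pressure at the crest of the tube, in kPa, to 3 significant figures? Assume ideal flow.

P_top ≈ 86.9 kPa

The outlet speed comes from Torricelli: v = √(2g·1.08) = 4.60 m/s.
The bore is uniform, so the speed at the crest is the same v. Bernoulli surface→crest: P_atm = P_top + ½ρv² + ρg·h_top.
P_top = 102400 − ½·1000·4.60² − 1000·9.8·0.500 = 86900 Pa.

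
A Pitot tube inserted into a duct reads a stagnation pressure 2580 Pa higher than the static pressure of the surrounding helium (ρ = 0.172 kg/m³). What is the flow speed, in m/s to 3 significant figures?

v = 173 m/s

Bernoulli between the free stream and the stagnation point: ½ρv² = P_stag − P_static.
v = √(2ΔP/ρ) = √(2·2580/0.172) = 173 m/s.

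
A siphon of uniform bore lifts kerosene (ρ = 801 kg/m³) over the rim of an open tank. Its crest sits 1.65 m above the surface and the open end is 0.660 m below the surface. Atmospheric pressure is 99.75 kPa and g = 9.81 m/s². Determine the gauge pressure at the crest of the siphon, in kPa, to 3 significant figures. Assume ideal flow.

P_gauge ≈ -18.2 kPa

From the surface to the outlet (both open to atmosphere, surface at rest): v = √(2g·h_out) = √(2·9.81·0.660) = 3.60 m/s.
With constant cross-section the crest speed equals v; applying Bernoulli from the surface up to the crest, P_top = P_atm − ½ρv² − ρg·h_top.
P_top = 99750 − ½·801·3.60² − 801·9.81·1.65 = 81600 Pa. So P_gauge = P_top − P_atm = -18200 Pa.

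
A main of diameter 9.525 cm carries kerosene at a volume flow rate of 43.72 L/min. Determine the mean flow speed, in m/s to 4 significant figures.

Q = 43.72 L/min = 0.0007287 m³/s.
v = Q/A = 0.0007287 / 0.007126 = 0.1023 m/s.

0.1023 m/s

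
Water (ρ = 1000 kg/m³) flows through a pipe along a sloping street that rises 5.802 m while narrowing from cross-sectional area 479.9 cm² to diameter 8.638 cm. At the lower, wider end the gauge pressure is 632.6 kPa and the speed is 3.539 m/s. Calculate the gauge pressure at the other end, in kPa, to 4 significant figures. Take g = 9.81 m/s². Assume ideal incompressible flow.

By continuity, v₂ = v₁·A₁/A₂ = 3.539·(479.9/58.60) = 28.98 m/s.
Bernoulli: P₁ + ½ρv₁² + ρg h₁ = P₂ + ½ρv₂² + ρg h₂, so P₂ = P₁ + ½ρ(v₁² − v₂²) − ρg(h₂ − h₁).
P₂ = 632600 + ½·1000·(3.539² − 28.98²) − 1000·9.81·(+5.802) = 632600 + (-413700) − (56920) = 162000 Pa.

P₂ = 162.0 kPa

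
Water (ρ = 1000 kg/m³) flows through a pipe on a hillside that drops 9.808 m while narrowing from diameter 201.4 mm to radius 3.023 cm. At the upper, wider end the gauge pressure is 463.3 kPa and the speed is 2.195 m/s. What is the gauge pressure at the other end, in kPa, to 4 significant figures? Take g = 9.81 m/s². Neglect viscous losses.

Continuity gives A₁v₁ = A₂v₂, so v₂ = (318.6 cm²)/(28.71 cm²) × 2.195 m/s = 24.36 m/s.
Applying Bernoulli between the two ends and solving for P₂: P₂ = P₁ + ½ρ(v₁² − v₂²) − ρgΔh.
P₂ = 463300 + ½·1000·(2.195² − 24.36²) − 1000·9.81·(−9.808) = 463300 + (-294200) − (-96220) = 265300 Pa.

P₂ ≈ 265.3 kPa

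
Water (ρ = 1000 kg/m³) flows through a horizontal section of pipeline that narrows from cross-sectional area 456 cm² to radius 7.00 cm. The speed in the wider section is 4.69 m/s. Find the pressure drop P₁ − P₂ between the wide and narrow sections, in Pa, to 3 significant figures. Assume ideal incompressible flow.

85500 Pa

Continuity gives A₁v₁ = A₂v₂, so v₂ = (456 cm²)/(154 cm²) × 4.69 m/s = 13.9 m/s.
Bernoulli (h₁ = h₂): P₁ − P₂ = ½ρ(v₂² − v₁²).
P₁ − P₂ = ½·1000·(13.9² − 4.69²) = ½·1000·171 = 85500 Pa.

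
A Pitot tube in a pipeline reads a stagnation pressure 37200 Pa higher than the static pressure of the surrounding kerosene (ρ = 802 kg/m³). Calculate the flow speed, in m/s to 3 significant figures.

9.63 m/s

At the stagnation point the flow is brought to rest, so Bernoulli gives P_stag − P_static = ½ρv².
v = √(2ΔP/ρ) = √(2·37200/802) = 9.63 m/s.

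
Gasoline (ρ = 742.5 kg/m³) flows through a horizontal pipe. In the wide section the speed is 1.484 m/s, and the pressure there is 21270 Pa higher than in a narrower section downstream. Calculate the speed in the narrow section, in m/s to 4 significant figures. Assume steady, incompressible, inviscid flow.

With h₁ = h₂, rearranging Bernoulli gives v₂ = √(v₁² + 2ΔP/ρ).
v₂ = √(1.484² + 2·21270/742.5) = √(2.202 + 57.29) = 7.713 m/s.

7.713 m/s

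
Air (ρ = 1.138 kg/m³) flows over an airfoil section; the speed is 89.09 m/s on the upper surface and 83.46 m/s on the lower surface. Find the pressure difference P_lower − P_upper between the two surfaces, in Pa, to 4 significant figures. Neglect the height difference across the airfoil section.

With negligible Δh, P + ½ρv² is constant, so P_low − P_up = ½ρ(v_up² − v_low²).
ΔP = ½·1.138·(89.09² − 83.46²) = 552.8 Pa.

ΔP = 552.8 Pa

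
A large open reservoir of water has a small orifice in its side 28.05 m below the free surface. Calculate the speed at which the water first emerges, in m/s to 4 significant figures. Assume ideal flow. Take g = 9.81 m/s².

Bernoulli from surface to hole (P equal, v_surface ≈ 0): v = √(2gh) = √(2×9.81×28.05) = 23.46 m/s.

v ≈ 23.46 m/s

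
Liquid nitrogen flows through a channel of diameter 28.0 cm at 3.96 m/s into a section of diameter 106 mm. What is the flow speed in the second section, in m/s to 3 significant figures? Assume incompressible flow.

Mass conservation (A₁v₁ = A₂v₂) gives v₂ = 3.96 × 616/88.2 = 27.6 m/s.

v₂ = 27.6 m/s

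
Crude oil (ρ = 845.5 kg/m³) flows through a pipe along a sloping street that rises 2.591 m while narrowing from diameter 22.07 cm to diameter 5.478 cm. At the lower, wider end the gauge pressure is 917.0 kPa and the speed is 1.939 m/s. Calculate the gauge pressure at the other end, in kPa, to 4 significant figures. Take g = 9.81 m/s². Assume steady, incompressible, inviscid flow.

Continuity gives A₁v₁ = A₂v₂, so v₂ = (382.6 cm²)/(23.57 cm²) × 1.939 m/s = 31.47 m/s.
Applying Bernoulli between the two ends and solving for P₂: P₂ = P₁ + ½ρ(v₁² − v₂²) − ρgΔh.
P₂ = 917000 + ½·845.5·(1.939² − 31.47²) − 845.5·9.81·(+2.591) = 917000 + (-417200) − (21490) = 478300 Pa.

P₂ ≈ 478.3 kPa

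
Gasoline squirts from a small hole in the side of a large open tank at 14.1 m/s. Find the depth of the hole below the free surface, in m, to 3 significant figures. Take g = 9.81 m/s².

h = 10.1 m

Torricelli: v = √(2gh), so h = v²/(2g).
h = 14.1²/(2·9.81) = 199/19.62 = 10.1 m.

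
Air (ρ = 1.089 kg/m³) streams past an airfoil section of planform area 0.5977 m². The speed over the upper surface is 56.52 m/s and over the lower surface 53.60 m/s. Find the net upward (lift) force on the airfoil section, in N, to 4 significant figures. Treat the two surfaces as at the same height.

The faster flow above has the lower pressure; Bernoulli (same height) gives ΔP = ½ρ(v_up² − v_low²).
ΔP = ½·1.089·(56.52² − 53.60²) = 175.1 Pa.
Lift = ΔP · A = 175.1 × 0.5977 = 104.6 N.

F ≈ 104.6 N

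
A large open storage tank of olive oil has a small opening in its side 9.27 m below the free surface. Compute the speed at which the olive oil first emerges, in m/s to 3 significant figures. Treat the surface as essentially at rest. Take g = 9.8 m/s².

The surface is effectively still and both ends are open, so ½v² = gh and v = √(2·9.8·9.27) = 13.5 m/s.

13.5 m/s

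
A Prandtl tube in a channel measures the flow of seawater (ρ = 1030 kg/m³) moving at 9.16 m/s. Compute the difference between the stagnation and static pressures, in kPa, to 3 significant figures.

At the stagnation point the flow is brought to rest, so Bernoulli gives P_stag − P_static = ½ρv².
ΔP = ½·1030·9.16² = 43200 Pa.

43.2 kPa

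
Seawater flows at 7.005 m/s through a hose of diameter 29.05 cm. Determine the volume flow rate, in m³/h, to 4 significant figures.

Q = A·v = 0.06628 m² × 7.005 m/s = 0.4643 m³/s.
Converting: 0.4643 m³/s × 3600 = 1671 m³/h.

Q ≈ 1671 m³/h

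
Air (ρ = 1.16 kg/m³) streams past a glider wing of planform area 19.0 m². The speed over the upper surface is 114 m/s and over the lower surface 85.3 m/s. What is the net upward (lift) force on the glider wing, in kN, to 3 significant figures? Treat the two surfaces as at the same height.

F ≈ 63.0 kN

With equal heights on the two surfaces, Bernoulli gives P_lower − P_upper = ½ρ(v_upper² − v_lower²).
ΔP = ½·1.16·(114² − 85.3²) = 3320 Pa.
Lift = ΔP · A = 3320 × 19.0 = 63000 N.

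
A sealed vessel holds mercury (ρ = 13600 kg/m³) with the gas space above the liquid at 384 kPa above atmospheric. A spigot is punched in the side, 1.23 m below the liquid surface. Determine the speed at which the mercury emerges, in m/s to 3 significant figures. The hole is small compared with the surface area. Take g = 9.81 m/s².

v = 8.98 m/s

Take point 1 at the surface (v₁ ≈ 0) and point 2 at the hole (at atmospheric pressure). Bernoulli: P₁ + ρg h = P_atm + ½ρv₂².
With P₁ − P_atm = 384000 Pa, v₂ = √(2gh + 2ΔP/ρ) = √(2·9.81·1.23 + 2·384000/13600) = 8.98 m/s.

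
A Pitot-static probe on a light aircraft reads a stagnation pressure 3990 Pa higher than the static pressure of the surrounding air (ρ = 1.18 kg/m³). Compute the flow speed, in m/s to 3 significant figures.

Bernoulli between the free stream and the stagnation point: ½ρv² = P_stag − P_static.
v = √(2ΔP/ρ) = √(2·3990/1.18) = 82.2 m/s.

v = 82.2 m/s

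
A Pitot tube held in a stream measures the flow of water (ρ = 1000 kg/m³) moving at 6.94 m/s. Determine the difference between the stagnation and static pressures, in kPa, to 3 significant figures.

At the stagnation point the flow is brought to rest, so Bernoulli gives P_stag − P_static = ½ρv².
ΔP = ½·1000·6.94² = 24100 Pa.

ΔP ≈ 24.1 kPa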